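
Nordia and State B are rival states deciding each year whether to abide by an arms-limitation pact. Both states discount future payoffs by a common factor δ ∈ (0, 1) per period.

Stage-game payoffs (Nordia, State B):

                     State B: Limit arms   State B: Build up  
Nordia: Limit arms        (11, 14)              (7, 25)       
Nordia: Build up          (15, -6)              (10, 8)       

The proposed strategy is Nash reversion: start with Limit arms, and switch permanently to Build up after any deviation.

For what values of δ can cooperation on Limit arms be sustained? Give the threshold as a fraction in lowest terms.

4/5

For Nordia: deviation gain 15−11 = 4, per-period punishment loss 11−10 = 1. IC gives δ ≥ 4/5.
For State B: gain 11, loss 6 per period, so δ ≥ 11/17.
The tighter constraint is Nordia's, so cooperation needs δ ≥ 4/5.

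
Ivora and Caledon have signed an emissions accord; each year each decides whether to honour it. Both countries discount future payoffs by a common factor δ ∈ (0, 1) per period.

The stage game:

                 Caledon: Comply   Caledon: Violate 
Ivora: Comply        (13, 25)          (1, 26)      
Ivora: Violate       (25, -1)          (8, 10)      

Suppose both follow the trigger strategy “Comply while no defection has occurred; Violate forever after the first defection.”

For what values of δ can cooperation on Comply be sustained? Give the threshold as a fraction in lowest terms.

For Ivora: deviation gain 25−13 = 12, per-period punishment loss 13−8 = 5. IC gives δ ≥ 12/17.
For Caledon: gain 1, loss 15 per period, so δ ≥ 1/16.
The tighter constraint is Ivora's, so cooperation needs δ ≥ 12/17.

12/17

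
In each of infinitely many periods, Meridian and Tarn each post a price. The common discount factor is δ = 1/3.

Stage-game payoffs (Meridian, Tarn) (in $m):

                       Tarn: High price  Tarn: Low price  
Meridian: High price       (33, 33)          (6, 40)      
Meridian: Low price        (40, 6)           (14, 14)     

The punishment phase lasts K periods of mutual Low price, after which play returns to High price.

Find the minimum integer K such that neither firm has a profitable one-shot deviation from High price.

2

No profitable deviation requires (33−14)(δ+…+δ^K) ≥ 40−33, i.e. δ+…+δ^K ≥ 7/19 ≈ 0.3684.
With δ = 1/3, the partial sums are K=1: 0.3333, K=2: 0.4444.
K = 2 is the first length at which the sum reaches 0.3684.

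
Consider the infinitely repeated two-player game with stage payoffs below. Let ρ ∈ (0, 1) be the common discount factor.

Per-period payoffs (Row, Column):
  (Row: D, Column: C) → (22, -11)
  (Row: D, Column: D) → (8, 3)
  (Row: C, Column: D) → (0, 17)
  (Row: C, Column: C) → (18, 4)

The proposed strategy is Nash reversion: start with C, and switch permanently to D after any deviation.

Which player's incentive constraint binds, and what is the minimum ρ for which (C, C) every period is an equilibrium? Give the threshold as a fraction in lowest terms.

Column; ρ ≥ 13/14

For Row: deviation gain 22−18 = 4, per-period punishment loss 18−8 = 10. IC gives ρ ≥ 4/14 = 2/7.
For Column: gain 13, loss 1 per period, so ρ ≥ 13/14.
The tighter constraint is Column's, so cooperation needs ρ ≥ 13/14.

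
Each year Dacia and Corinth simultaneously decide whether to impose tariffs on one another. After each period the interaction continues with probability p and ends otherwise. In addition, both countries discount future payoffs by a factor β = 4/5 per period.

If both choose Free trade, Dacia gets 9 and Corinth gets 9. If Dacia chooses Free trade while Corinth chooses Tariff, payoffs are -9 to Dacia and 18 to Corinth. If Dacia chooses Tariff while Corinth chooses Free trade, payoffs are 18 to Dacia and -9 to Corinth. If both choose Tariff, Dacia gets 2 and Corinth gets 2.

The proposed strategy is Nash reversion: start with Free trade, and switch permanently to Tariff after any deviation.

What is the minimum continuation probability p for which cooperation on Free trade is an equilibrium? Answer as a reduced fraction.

45/64

With continuation probability p and discount β, the effective per-period discount factor is βp.
Grim-trigger IC: βp ≥ (18−9)/(18−2) = 9/16.
So p ≥ (9/16)/(4/5) = 45/64.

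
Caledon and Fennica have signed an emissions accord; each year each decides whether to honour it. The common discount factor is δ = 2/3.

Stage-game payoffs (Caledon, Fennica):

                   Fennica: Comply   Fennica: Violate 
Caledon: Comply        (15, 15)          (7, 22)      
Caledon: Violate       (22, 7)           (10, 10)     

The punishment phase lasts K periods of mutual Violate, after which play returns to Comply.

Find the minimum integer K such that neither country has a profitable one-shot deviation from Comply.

No profitable deviation requires (15−10)(δ+…+δ^K) ≥ 22−15, i.e. δ+…+δ^K ≥ 7/5 ≈ 1.4000.
With δ = 2/3, the partial sums are K=1: 0.6667, K=2: 1.1111, K=3: 1.4074.
K = 3 is the first length at which the sum reaches 1.4000.

3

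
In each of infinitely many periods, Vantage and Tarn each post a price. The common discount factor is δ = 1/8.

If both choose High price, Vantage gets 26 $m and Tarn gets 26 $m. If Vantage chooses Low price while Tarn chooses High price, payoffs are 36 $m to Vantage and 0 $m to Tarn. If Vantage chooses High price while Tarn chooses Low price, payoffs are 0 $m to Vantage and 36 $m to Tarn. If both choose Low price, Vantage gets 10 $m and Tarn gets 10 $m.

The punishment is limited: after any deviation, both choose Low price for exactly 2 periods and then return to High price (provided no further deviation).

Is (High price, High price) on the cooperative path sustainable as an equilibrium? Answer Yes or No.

No

A one-shot deviation gives 36 now, then 10 for 2 periods, then back to 26.
Gain from deviating: (36−26) today; loss: (26−10) in each of the next 2 periods.
No-deviation condition: (26−10)(δ+…+δ^2) ≥ 36−26, i.e. δ+…+δ^2 ≥ 5/8.
At δ = 1/8: δ+…+δ^2 = 0.1406 < 0.6250.
So cooperation is not sustainable.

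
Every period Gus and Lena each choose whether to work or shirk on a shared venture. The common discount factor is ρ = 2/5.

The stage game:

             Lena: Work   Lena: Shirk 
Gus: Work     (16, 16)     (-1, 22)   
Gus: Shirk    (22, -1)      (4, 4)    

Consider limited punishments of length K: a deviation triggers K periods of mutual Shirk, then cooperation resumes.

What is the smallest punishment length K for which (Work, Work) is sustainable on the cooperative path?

2

Need Σ_{k=1}^{K} ρ^k ≥ (22−16)/(16−4) = 0.5000 at ρ = 2/5.
At K = 1 the sum is 0.4000 < 0.5000; at K = 2 it is 0.5600 ≥ 0.5000.
So the minimum punishment length is K = 2.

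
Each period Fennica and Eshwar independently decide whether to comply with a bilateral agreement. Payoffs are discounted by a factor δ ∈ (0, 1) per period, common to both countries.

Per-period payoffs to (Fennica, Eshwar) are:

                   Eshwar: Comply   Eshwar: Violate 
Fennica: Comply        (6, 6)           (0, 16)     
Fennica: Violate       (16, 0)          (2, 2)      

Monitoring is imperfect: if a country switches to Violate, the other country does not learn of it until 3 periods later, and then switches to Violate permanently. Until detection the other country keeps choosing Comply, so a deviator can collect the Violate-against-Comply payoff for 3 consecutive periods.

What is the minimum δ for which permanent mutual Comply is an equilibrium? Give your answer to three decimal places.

0.894

Deviating for the 3 undetected periods gains 16−6 = 10 per period over cooperation, then loses 6−2 = 4 per period forever once punishment starts.
Gain: 10(1 + δ + … + δ^2); loss: 4·δ^3/(1−δ).
No profitable deviation ⇔ 10(1−δ^3) ≤ 4·δ^3, i.e. δ^3 ≥ 10/(10+4) = 5/7.
Hence δ ≥ (5/7)^(1/3) ≈ 0.894.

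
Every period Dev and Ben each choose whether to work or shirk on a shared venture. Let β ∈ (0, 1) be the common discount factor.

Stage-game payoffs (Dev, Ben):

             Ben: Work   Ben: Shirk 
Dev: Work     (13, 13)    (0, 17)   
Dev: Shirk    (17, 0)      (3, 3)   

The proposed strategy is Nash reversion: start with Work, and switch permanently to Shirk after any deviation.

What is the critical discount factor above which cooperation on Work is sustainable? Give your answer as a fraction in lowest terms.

2/7

13/(1−β) ≥ 17 + 3β/(1−β)
13 ≥ 17 − 14β
β ≥ 4/14 = 2/7.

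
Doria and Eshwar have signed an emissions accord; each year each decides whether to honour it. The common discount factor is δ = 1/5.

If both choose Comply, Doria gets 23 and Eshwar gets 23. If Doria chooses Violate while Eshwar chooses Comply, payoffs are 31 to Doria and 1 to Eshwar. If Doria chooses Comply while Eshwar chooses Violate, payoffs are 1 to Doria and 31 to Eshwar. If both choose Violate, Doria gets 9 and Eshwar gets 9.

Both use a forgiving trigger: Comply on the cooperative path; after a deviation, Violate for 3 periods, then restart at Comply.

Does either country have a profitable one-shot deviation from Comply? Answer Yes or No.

Yes

IC: δ+…+δ^3 ≥ (31−23)/(23−9) = 4/7.
At δ = 1/5: partial sum = 0.2480 < 0.5714. Cooperation not sustainable.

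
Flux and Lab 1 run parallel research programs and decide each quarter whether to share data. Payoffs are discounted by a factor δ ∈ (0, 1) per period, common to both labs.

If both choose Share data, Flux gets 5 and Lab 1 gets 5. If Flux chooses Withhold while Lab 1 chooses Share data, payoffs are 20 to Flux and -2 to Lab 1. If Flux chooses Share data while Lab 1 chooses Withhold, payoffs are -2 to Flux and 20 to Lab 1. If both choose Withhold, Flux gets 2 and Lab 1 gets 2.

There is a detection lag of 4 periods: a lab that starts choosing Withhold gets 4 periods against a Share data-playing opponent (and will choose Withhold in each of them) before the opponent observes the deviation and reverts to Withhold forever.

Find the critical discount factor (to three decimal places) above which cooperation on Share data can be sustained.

Deviating for the 4 undetected periods gains 20−5 = 15 per period over cooperation, then loses 5−2 = 3 per period forever once punishment starts.
Gain: 15(1 + δ + … + δ^3); loss: 3·δ^4/(1−δ).
No profitable deviation ⇔ 15(1−δ^4) ≤ 3·δ^4, i.e. δ^4 ≥ 15/(15+3) = 5/6.
Hence δ ≥ (5/6)^(1/4) ≈ 0.955.

0.955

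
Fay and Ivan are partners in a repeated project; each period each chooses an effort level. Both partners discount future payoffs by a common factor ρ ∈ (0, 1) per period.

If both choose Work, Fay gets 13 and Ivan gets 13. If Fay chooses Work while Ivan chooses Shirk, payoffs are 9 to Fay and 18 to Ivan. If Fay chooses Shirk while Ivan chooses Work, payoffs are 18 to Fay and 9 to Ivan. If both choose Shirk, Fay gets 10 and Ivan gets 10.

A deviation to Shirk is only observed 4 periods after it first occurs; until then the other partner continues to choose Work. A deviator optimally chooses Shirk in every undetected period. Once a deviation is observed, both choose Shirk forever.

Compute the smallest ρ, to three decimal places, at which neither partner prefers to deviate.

The best deviation is to choose Shirk for all 4 undetected periods, earning 18 each, then 10 forever once detected.
Deviation value: 18(1−ρ^4)/(1−ρ) + 10ρ^4/(1−ρ); cooperation value: 13/(1−ρ).
IC: 13 ≥ 18(1−ρ^4) + 10ρ^4 = 18 − 8ρ^4.
So ρ^4 ≥ 5/8, giving ρ ≥ (5/8)^(1/4) ≈ 0.889.

0.889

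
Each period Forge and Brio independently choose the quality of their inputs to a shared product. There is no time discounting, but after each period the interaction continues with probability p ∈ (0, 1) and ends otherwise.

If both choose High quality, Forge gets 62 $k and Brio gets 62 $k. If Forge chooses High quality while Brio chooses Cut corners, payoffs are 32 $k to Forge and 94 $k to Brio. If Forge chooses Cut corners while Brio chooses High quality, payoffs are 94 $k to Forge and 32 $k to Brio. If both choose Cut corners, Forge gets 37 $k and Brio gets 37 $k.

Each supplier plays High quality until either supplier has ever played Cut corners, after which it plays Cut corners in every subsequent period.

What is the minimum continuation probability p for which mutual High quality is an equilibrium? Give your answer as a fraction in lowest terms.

32/57

With no time discounting, the continuation probability p plays the role of the discount factor.
Grim-trigger IC: 62/(1−p) ≥ 94 + 37p/(1−p) ⇒ p ≥ (94−62)/(94−37) = 32/57.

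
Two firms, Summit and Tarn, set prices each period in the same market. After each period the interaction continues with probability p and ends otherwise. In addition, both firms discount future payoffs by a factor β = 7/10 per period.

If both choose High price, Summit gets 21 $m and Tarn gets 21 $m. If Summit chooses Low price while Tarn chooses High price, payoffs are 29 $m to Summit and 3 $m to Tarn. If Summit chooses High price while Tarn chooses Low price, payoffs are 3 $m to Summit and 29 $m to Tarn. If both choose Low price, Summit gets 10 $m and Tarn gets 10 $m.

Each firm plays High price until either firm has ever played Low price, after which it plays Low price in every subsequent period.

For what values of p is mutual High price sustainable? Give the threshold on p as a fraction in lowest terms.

80/133

With continuation probability p and discount β, the effective per-period discount factor is βp.
Grim-trigger IC: βp ≥ (29−21)/(29−10) = 8/19.
So p ≥ (8/19)/(7/10) = 80/133.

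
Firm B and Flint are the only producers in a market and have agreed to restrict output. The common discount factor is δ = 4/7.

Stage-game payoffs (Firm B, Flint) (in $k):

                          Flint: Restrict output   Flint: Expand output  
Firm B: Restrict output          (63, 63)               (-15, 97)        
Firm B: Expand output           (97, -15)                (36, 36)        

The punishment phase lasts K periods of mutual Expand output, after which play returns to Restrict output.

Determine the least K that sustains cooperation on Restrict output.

6

IC: δ(1−δ^K)/(1−δ) ≥ (97−63)/(63−36) = 34/27.
With δ = 4/7: need 1 − δ^K ≥ 34/27·(1−4/7)/(4/7), i.e. δ^K ≤ 0.0556.
Since (4/7)^5 = 0.0609 and (4/7)^6 = 0.0348, the smallest such K is 6.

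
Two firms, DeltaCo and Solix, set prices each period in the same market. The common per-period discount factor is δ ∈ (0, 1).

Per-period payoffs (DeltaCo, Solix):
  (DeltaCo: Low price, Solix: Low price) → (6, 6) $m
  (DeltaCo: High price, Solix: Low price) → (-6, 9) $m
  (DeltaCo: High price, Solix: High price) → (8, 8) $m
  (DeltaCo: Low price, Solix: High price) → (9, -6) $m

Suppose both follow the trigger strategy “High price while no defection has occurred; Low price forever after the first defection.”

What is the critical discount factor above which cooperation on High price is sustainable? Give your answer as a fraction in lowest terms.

1/3

One-period gain from deviating is 9 − 8 = 1. The loss is 8 − 6 = 2 in every subsequent period, with present value 2·δ/(1−δ).
Deviation is unprofitable when 2·δ/(1−δ) ≥ 1, i.e. δ/(1−δ) ≥ 1/2.
Equivalently δ ≥ 1/(1+2) = 1/3.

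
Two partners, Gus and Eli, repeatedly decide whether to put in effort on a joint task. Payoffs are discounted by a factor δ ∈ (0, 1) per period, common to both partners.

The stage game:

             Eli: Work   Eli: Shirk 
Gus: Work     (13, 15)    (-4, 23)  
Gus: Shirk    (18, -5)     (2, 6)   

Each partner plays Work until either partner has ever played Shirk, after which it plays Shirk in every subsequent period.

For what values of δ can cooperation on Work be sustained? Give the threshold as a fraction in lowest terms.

Gus: cooperation gives 13 each period; deviation gives 18 once then 2 forever.
  13/(1−δ) ≥ 18 + 2δ/(1−δ) ⇒ δ ≥ 5/16.
Eli: cooperation gives 15 each period; deviation gives 23 once then 6 forever.
  δ ≥ 8/17.
Both must hold, so the binding constraint is Eli's: δ ≥ 8/17.

8/17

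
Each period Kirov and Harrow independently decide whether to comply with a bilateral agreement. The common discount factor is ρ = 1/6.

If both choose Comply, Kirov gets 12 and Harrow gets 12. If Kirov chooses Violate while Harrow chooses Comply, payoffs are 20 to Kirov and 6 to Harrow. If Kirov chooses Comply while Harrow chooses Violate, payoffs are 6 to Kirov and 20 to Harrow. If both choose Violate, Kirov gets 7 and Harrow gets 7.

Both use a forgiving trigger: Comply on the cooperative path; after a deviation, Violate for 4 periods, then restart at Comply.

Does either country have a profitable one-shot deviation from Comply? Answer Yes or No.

Yes

IC: ρ+…+ρ^4 ≥ (20−12)/(12−7) = 8/5.
At ρ = 1/6: partial sum = 0.1998 < 1.6000. Cooperation not sustainable.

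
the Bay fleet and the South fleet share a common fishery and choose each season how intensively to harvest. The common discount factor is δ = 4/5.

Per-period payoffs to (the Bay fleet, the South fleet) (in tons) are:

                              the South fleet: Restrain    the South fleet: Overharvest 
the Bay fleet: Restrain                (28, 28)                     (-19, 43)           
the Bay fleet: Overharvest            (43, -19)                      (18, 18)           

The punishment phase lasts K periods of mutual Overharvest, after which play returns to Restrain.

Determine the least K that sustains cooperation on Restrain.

No profitable deviation requires (28−18)(δ+…+δ^K) ≥ 43−28, i.e. δ+…+δ^K ≥ 3/2 ≈ 1.5000.
With δ = 4/5, the partial sums are K=1: 0.8000, K=2: 1.4400, K=3: 1.9520.
K = 3 is the first length at which the sum reaches 1.5000.

3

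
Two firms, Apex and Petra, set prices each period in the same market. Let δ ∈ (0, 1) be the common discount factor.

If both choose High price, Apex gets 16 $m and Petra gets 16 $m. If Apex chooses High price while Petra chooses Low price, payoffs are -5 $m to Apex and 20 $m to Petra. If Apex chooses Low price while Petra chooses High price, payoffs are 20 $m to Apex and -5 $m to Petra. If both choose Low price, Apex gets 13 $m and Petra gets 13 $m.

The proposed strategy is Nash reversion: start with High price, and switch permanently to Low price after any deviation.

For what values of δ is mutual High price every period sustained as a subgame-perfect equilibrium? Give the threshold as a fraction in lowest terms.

16/(1−δ) ≥ 20 + 13δ/(1−δ)
16 ≥ 20 − 7δ
δ ≥ 4/7.

4/7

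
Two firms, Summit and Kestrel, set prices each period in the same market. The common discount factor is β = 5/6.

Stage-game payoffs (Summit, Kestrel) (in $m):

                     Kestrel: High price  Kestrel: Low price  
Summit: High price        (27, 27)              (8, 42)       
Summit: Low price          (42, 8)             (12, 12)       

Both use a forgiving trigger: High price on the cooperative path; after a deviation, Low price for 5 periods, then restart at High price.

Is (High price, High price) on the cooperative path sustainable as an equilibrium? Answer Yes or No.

Yes

Comparing payoff streams over the 6 periods until play realigns: cooperate → 27(1+β+…+β^5); deviate → 42 + 12(β+…+β^5).
Cooperation is sustained iff (27−12)(β+…+β^5) ≥ 42−27.
β+…+β^5 = 5/6·(1−(5/6)^5)/(1−5/6) = 2.9906, and (42−27)/(27−12) = 1.0000.
2.9906 ≥ 1.0000, so cooperation is sustainable.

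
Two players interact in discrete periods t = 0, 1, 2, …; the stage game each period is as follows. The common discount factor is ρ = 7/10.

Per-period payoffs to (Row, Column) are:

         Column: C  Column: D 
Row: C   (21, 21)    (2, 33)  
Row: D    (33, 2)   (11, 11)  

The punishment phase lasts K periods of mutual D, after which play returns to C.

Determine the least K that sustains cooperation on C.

3

IC: ρ(1−ρ^K)/(1−ρ) ≥ (33−21)/(21−11) = 6/5.
With ρ = 7/10: need 1 − ρ^K ≥ 6/5·(1−7/10)/(7/10), i.e. ρ^K ≤ 0.4857.
Since (7/10)^2 = 0.4900 and (7/10)^3 = 0.3430, the smallest such K is 3.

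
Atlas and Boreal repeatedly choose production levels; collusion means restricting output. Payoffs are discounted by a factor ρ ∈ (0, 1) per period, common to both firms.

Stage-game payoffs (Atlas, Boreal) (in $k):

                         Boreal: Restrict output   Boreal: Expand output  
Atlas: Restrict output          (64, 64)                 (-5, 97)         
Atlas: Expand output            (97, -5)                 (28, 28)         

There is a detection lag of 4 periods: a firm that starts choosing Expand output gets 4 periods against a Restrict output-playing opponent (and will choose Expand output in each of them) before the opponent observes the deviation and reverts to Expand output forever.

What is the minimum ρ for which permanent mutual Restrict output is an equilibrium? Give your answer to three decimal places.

A deviator earns 97 for 4 periods, then 28 forever; cooperating earns 64 forever. Multiplying the IC by (1−ρ):
64 ≥ 97(1−ρ^4) + 28ρ^4, so 69·ρ^4 ≥ 33 and ρ^4 ≥ 11/23.
ρ ≥ (11/23)^(1/4) ≈ 0.832.

0.832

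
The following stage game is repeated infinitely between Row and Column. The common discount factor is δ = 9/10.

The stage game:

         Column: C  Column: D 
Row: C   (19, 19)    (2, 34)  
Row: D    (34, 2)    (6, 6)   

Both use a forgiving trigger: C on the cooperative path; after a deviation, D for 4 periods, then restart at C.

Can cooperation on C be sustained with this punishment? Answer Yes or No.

Yes

Comparing payoff streams over the 5 periods until play realigns: cooperate → 19(1+δ+…+δ^4); deviate → 34 + 6(δ+…+δ^4).
Cooperation is sustained iff (19−6)(δ+…+δ^4) ≥ 34−19.
δ+…+δ^4 = 9/10·(1−(9/10)^4)/(1−9/10) = 3.0951, and (34−19)/(19−6) = 1.1538.
3.0951 ≥ 1.1538, so cooperation is sustainable.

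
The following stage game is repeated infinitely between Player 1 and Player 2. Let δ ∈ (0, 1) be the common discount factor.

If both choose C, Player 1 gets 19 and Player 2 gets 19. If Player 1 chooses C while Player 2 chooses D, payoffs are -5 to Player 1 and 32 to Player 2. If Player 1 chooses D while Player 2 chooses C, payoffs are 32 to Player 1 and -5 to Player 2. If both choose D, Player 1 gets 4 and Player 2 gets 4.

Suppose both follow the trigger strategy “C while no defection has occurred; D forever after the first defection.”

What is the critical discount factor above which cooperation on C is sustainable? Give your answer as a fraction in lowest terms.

13/28

Under grim trigger the critical discount factor is (T−C)/(T−P) with T = 32, C = 19, P = 4.
δ* = (32−19)/(32−4) = 13/28.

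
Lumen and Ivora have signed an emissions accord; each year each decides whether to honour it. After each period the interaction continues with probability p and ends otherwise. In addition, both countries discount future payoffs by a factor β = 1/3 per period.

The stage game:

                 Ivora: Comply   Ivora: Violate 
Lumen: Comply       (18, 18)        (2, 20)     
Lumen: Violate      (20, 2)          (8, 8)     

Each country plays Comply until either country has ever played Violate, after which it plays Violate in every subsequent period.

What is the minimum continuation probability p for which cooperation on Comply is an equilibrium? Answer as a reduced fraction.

Expected continuation weight on next period's payoff is β·p = 1/3·p, which plays the role of the discount factor.
Cooperation requires 1/3·p ≥ (20−18)/(20−8) = 1/6, hence p ≥ 1/2.

1/2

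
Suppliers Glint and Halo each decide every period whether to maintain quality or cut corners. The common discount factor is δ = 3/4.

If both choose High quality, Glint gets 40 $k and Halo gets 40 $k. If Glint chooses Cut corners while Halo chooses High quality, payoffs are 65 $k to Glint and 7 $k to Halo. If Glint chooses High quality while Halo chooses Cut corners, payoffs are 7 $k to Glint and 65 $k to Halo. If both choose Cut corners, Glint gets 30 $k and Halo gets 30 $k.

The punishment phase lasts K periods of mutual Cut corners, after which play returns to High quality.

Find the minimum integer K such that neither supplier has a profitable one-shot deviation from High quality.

No profitable deviation requires (40−30)(δ+…+δ^K) ≥ 65−40, i.e. δ+…+δ^K ≥ 5/2 ≈ 2.5000.
With δ = 3/4, the partial sums are K=1: 0.7500, K=2: 1.3125, …, K=5: 2.2881, K=6: 2.4661, K=7: 2.5995.
K = 7 is the first length at which the sum reaches 2.5000.

7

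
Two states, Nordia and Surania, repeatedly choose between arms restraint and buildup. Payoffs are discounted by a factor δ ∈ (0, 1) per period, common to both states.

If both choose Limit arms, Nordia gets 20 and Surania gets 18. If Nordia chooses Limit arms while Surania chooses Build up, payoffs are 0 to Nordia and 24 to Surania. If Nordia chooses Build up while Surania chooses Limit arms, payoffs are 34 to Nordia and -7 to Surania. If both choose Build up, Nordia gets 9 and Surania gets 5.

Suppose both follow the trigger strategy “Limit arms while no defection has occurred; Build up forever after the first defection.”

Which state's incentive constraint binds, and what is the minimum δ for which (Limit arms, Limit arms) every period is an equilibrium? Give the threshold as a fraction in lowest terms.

Nordia; δ ≥ 14/25

Nordia's threshold: (34−20)/(34−9) = 14/25.
Surania's threshold: (24−18)/(24−5) = 6/19.
14/25 > 6/19, so Nordia binds and δ* = 14/25.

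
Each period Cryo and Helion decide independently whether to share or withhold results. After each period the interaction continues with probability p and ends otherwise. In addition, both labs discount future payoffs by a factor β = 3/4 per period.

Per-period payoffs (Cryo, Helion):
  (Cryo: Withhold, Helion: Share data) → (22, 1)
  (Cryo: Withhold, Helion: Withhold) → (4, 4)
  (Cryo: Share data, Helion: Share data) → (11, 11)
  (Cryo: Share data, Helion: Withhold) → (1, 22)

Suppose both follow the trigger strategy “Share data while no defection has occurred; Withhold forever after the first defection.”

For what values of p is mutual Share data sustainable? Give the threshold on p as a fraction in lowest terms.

22/27

Expected continuation weight on next period's payoff is β·p = 3/4·p, which plays the role of the discount factor.
Cooperation requires 3/4·p ≥ (22−11)/(22−4) = 11/18, hence p ≥ 22/27.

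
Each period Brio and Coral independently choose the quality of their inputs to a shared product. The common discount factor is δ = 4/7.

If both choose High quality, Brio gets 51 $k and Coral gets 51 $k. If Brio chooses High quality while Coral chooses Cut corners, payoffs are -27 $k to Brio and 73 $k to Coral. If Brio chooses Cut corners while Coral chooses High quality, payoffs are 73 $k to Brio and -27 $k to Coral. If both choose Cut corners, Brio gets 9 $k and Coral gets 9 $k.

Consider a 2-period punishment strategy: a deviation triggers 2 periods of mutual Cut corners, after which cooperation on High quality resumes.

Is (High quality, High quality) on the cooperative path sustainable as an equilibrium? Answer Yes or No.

Yes

A one-shot deviation gives 73 now, then 9 for 2 periods, then back to 51.
Gain from deviating: (73−51) today; loss: (51−9) in each of the next 2 periods.
No-deviation condition: (51−9)(δ+…+δ^2) ≥ 73−51, i.e. δ+…+δ^2 ≥ 11/21.
At δ = 4/7: δ+…+δ^2 = 0.8980 ≥ 0.5238.
So cooperation is sustainable.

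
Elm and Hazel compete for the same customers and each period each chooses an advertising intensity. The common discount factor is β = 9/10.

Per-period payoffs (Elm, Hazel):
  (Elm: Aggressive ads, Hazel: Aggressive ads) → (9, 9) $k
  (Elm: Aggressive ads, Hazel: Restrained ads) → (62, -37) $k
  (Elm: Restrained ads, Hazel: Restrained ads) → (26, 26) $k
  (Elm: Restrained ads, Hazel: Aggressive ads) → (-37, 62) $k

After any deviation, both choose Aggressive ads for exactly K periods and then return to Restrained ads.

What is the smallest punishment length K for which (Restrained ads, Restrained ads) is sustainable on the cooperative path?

3

IC: β(1−β^K)/(1−β) ≥ (62−26)/(26−9) = 36/17.
With β = 9/10: need 1 − β^K ≥ 36/17·(1−9/10)/(9/10), i.e. β^K ≤ 0.7647.
Since (9/10)^2 = 0.8100 and (9/10)^3 = 0.7290, the smallest such K is 3.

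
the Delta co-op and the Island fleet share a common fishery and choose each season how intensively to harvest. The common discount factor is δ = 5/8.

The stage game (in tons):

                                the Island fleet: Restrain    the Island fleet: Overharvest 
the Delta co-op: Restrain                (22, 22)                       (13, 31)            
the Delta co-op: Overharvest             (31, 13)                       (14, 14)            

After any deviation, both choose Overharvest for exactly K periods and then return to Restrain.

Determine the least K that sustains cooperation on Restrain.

No profitable deviation requires (22−14)(δ+…+δ^K) ≥ 31−22, i.e. δ+…+δ^K ≥ 9/8 ≈ 1.1250.
With δ = 5/8, the partial sums are K=1: 0.6250, K=2: 1.0156, K=3: 1.2598.
K = 3 is the first length at which the sum reaches 1.1250.

3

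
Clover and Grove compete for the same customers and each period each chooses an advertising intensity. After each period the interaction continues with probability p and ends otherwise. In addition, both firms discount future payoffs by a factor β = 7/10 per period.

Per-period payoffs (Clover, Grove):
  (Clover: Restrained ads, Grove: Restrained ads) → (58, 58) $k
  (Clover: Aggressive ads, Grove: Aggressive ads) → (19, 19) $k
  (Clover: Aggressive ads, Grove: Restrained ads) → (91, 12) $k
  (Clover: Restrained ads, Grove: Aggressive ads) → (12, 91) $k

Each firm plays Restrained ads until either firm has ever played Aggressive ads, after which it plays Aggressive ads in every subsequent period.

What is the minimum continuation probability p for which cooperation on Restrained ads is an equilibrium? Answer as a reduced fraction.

55/84

With continuation probability p and discount β, the effective per-period discount factor is βp.
Grim-trigger IC: βp ≥ (91−58)/(91−19) = 11/24.
So p ≥ (11/24)/(7/10) = 55/84.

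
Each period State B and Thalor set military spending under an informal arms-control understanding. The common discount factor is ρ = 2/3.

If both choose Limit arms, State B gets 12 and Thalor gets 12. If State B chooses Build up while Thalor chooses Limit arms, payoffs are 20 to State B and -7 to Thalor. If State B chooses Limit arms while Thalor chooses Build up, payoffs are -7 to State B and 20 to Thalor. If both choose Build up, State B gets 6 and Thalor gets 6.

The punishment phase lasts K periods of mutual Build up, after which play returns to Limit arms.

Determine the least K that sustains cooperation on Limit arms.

3

IC: ρ(1−ρ^K)/(1−ρ) ≥ (20−12)/(12−6) = 4/3.
With ρ = 2/3: need 1 − ρ^K ≥ 4/3·(1−2/3)/(2/3), i.e. ρ^K ≤ 0.3333.
Since (2/3)^2 = 0.4444 and (2/3)^3 = 0.2963, the smallest such K is 3.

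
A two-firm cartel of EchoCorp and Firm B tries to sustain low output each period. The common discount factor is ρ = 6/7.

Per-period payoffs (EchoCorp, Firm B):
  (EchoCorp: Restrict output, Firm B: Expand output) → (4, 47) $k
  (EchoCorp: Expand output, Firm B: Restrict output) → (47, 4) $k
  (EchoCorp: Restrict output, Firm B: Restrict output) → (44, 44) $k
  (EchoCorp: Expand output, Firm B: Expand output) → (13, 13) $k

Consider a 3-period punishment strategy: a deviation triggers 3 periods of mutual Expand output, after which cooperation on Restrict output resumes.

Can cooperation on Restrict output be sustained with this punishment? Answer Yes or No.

Yes

IC: ρ+…+ρ^3 ≥ (47−44)/(44−13) = 3/31.
At ρ = 6/7: partial sum = 2.2216 ≥ 0.0968. Cooperation sustainable.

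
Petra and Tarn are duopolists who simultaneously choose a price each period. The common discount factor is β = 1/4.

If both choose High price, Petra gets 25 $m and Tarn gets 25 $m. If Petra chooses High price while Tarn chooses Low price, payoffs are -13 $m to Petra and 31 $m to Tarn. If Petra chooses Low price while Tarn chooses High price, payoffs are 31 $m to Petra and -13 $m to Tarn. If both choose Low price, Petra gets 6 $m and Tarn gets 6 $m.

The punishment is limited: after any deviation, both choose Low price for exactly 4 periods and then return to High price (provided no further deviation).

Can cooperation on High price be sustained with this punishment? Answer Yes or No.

IC: β+…+β^4 ≥ (31−25)/(25−6) = 6/19.
At β = 1/4: partial sum = 0.3320 ≥ 0.3158. Cooperation sustainable.

Yes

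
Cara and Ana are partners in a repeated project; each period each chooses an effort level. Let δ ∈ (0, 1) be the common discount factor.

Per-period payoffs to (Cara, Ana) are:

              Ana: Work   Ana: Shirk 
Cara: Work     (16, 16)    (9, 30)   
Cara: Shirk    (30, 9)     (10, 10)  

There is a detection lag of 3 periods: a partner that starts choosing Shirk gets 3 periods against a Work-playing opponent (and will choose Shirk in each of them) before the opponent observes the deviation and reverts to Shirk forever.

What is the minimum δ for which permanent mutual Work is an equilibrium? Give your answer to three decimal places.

0.888

Deviating for the 3 undetected periods gains 30−16 = 14 per period over cooperation, then loses 16−10 = 6 per period forever once punishment starts.
Gain: 14(1 + δ + … + δ^2); loss: 6·δ^3/(1−δ).
No profitable deviation ⇔ 14(1−δ^3) ≤ 6·δ^3, i.e. δ^3 ≥ 14/(14+6) = 7/10.
Hence δ ≥ (7/10)^(1/3) ≈ 0.888.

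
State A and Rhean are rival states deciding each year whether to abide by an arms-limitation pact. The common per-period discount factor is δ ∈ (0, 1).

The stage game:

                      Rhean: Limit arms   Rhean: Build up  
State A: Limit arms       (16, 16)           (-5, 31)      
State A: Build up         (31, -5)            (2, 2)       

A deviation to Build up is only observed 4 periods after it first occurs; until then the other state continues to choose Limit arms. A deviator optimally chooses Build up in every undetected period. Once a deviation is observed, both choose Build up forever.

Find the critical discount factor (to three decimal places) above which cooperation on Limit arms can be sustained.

The best deviation is to choose Build up for all 4 undetected periods, earning 31 each, then 2 forever once detected.
Deviation value: 31(1−δ^4)/(1−δ) + 2δ^4/(1−δ); cooperation value: 16/(1−δ).
IC: 16 ≥ 31(1−δ^4) + 2δ^4 = 31 − 29δ^4.
So δ^4 ≥ 15/29, giving δ ≥ (15/29)^(1/4) ≈ 0.848.

0.848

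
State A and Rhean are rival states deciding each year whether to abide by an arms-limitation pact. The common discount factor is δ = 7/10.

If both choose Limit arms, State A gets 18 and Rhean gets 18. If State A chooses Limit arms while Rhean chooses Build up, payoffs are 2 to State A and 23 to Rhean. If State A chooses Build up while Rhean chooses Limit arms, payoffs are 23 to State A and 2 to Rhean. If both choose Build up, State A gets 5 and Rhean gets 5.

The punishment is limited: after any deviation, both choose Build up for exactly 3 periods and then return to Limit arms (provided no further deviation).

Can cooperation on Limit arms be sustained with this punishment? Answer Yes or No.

Yes

A one-shot deviation gives 23 now, then 5 for 3 periods, then back to 18.
Gain from deviating: (23−18) today; loss: (18−5) in each of the next 3 periods.
No-deviation condition: (18−5)(δ+…+δ^3) ≥ 23−18, i.e. δ+…+δ^3 ≥ 5/13.
At δ = 7/10: δ+…+δ^3 = 1.5330 ≥ 0.3846.
So cooperation is sustainable.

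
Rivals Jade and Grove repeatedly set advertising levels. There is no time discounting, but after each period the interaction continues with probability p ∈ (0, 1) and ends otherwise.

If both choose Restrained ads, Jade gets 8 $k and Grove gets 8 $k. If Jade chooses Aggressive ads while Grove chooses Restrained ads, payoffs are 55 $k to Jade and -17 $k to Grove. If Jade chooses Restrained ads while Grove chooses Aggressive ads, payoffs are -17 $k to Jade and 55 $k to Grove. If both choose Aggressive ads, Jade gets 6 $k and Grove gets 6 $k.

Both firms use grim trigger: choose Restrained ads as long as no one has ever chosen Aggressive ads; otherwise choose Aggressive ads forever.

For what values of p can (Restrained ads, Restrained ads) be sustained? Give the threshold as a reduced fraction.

Expected cooperation value is 8 + p·8 + p²·8 + … = 8/(1−p); deviation gives 55 + p·6/(1−p).
8 ≥ 55(1−p) + 6p ⇒ 49p ≥ 47 ⇒ p ≥ 47/49.

47/49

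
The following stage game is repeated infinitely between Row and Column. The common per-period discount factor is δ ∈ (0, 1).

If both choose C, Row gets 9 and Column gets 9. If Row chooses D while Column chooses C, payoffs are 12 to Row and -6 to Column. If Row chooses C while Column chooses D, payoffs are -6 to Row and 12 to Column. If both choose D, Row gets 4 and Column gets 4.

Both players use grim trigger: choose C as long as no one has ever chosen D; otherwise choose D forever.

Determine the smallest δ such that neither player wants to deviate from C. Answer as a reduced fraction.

3/8

9/(1−δ) ≥ 12 + 4δ/(1−δ)
9 ≥ 12 − 8δ
δ ≥ 3/8.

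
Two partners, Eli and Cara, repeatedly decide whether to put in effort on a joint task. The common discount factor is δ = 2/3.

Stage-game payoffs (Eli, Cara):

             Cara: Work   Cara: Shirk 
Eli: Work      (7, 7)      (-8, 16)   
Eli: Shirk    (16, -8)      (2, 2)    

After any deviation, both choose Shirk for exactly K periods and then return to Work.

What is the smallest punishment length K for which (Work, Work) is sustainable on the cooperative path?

No profitable deviation requires (7−2)(δ+…+δ^K) ≥ 16−7, i.e. δ+…+δ^K ≥ 9/5 ≈ 1.8000.
With δ = 2/3, the partial sums are K=1: 0.6667, K=2: 1.1111, K=3: 1.4074, K=4: 1.6049, K=5: 1.7366, K=6: 1.8244.
K = 6 is the first length at which the sum reaches 1.8000.

6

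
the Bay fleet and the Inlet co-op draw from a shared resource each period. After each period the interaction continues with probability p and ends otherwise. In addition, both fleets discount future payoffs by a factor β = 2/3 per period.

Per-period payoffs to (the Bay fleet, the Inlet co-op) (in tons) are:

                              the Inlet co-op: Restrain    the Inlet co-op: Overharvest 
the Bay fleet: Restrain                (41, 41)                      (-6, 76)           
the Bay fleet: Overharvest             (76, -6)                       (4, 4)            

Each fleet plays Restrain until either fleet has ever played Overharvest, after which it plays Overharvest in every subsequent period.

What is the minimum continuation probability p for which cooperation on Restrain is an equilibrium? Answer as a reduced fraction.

Expected continuation weight on next period's payoff is β·p = 2/3·p, which plays the role of the discount factor.
Cooperation requires 2/3·p ≥ (76−41)/(76−4) = 35/72, hence p ≥ 35/48.

35/48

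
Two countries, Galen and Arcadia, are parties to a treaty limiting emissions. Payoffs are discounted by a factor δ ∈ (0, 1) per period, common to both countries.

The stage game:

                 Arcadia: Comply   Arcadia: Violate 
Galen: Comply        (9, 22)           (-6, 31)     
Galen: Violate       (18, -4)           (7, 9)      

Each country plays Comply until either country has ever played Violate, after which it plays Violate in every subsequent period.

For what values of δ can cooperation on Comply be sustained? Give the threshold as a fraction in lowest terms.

9/11

Galen: cooperation gives 9 each period; deviation gives 18 once then 7 forever.
  9/(1−δ) ≥ 18 + 7δ/(1−δ) ⇒ δ ≥ 9/11.
Arcadia: cooperation gives 22 each period; deviation gives 31 once then 9 forever.
  δ ≥ 9/22.
Both must hold, so the binding constraint is Galen's: δ ≥ 9/11.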